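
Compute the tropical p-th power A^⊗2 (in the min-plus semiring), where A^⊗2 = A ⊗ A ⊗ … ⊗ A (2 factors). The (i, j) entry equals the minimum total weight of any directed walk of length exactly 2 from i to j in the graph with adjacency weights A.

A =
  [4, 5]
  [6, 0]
A^⊗2 =
  [8, 5]
  [6, 0]

Each entry (A^⊗2)_ij equals the minimum over all length-2 walks i = v_0 → v_1 → … → v_2 = j of Σ_t A[v_t][v_{t+1}]. For example, for (i, j) = (0, 1) we minimise over 2 possible intermediate vertex sequences; the minimum is 5, attained along the walk 0 → 1 → 1.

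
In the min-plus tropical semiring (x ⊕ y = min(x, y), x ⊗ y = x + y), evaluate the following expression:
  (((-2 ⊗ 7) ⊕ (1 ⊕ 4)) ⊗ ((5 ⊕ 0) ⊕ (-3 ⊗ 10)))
(((-2 ⊗ 7) ⊕ (1 ⊕ 4)) ⊗ ((5 ⊕ 0) ⊕ (-3 ⊗ 10))) = 1

Expand innermost to outermost. Recall ⊕ takes the minimum of its arguments and ⊗ takes their sum. Working out the expression (((-2 ⊗ 7) ⊕ (1 ⊕ 4)) ⊗ ((5 ⊕ 0) ⊕ (-3 ⊗ 10))) gives 1.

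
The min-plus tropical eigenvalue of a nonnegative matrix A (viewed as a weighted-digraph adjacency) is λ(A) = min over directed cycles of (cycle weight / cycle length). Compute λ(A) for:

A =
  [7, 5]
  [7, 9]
λ(A) = 6

Enumerate directed cycles and compute their means (weight / length). Sample:
  cycle 0 → 0: weight = 7, length = 1, mean = 7/1 ≈ 7.000
  cycle 1 → 1: weight = 9, length = 1, mean = 9/1 ≈ 9.000
  cycle 0 → 1 → 0: weight = 12, length = 2, mean = 12/2 ≈ 6.000
  cycle 1 → 0 → 1: weight = 12, length = 2, mean = 12/2 ≈ 6.000
Minimum mean = 6.000, attained e.g. along the cycle 0 → 1 → 0 with weight 12 and length 2. So λ(A) = 12/2 = 6.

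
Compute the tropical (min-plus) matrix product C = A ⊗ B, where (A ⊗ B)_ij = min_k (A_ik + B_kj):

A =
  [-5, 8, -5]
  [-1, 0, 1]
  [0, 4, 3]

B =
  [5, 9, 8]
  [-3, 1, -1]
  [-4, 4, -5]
A ⊗ B =
  [-9, -1, -10]
  [-3, 1, -4]
  [-1, 5, -2]

Apply the min-plus product entry-by-entry:
  C[0][0] = min over k of (A[0][0] + B[0][0] = -5 + 5 = 0, A[0][1] + B[1][0] = 8 + -3 = 5, A[0][2] + B[2][0] = -5 + -4 = -9) = -9 (attained at k = 2)
  C[0][1] = min over k of (A[0][0] + B[0][1] = -5 + 9 = 4, A[0][1] + B[1][1] = 8 + 1 = 9, A[0][2] + B[2][1] = -5 + 4 = -1) = -1 (attained at k = 2)
  C[0][2] = min over k of (A[0][0] + B[0][2] = -5 + 8 = 3, A[0][1] + B[1][2] = 8 + -1 = 7, A[0][2] + B[2][2] = -5 + -5 = -10) = -10 (attained at k = 2)
  C[1][0] = min over k of (A[1][0] + B[0][0] = -1 + 5 = 4, A[1][1] + B[1][0] = 0 + -3 = -3, A[1][2] + B[2][0] = 1 + -4 = -3) = -3 (attained at k = 1)
  C[1][1] = min over k of (A[1][0] + B[0][1] = -1 + 9 = 8, A[1][1] + B[1][1] = 0 + 1 = 1, A[1][2] + B[2][1] = 1 + 4 = 5) = 1 (attained at k = 1)
  C[1][2] = min over k of (A[1][0] + B[0][2] = -1 + 8 = 7, A[1][1] + B[1][2] = 0 + -1 = -1, A[1][2] + B[2][2] = 1 + -5 = -4) = -4 (attained at k = 2)
  C[2][0] = min over k of (A[2][0] + B[0][0] = 0 + 5 = 5, A[2][1] + B[1][0] = 4 + -3 = 1, A[2][2] + B[2][0] = 3 + -4 = -1) = -1 (attained at k = 2)
  C[2][1] = min over k of (A[2][0] + B[0][1] = 0 + 9 = 9, A[2][1] + B[1][1] = 4 + 1 = 5, A[2][2] + B[2][1] = 3 + 4 = 7) = 5 (attained at k = 1)
  C[2][2] = min over k of (A[2][0] + B[0][2] = 0 + 8 = 8, A[2][1] + B[1][2] = 4 + -1 = 3, A[2][2] + B[2][2] = 3 + -5 = -2) = -2 (attained at k = 2)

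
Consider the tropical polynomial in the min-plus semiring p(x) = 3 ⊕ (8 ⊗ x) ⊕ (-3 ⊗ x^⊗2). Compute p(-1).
p(-1) = -5

A tropical monomial a ⊗ x^⊗i evaluates to a + i · x. Evaluating each term at x = -1:
  Term 0 contributes 3 + 0 · -1 = 3
  Term 1 contributes 8 + 1 · -1 = 7
  Term 2 contributes -3 + 2 · -1 = -5
p(-1) = ⊕ of these = min[3, 7, -5] = -5.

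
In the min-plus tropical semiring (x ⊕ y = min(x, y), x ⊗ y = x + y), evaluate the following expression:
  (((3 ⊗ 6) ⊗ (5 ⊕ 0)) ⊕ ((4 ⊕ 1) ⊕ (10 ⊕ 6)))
(((3 ⊗ 6) ⊗ (5 ⊕ 0)) ⊕ ((4 ⊕ 1) ⊕ (10 ⊕ 6))) = 1

Expand innermost to outermost. Recall ⊕ takes the minimum of its arguments and ⊗ takes their sum. Working out the expression (((3 ⊗ 6) ⊗ (5 ⊕ 0)) ⊕ ((4 ⊕ 1) ⊕ (10 ⊕ 6))) gives 1.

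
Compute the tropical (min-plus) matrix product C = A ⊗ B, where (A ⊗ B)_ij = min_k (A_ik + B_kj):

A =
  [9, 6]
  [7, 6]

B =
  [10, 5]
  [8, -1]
A ⊗ B =
  [14, 5]
  [14, 5]

Apply the min-plus product entry-by-entry:
  C[0][0] = min over k of (A[0][0] + B[0][0] = 9 + 10 = 19, A[0][1] + B[1][0] = 6 + 8 = 14) = 14 (attained at k = 1)
  C[0][1] = min over k of (A[0][0] + B[0][1] = 9 + 5 = 14, A[0][1] + B[1][1] = 6 + -1 = 5) = 5 (attained at k = 1)
  C[1][0] = min over k of (A[1][0] + B[0][0] = 7 + 10 = 17, A[1][1] + B[1][0] = 6 + 8 = 14) = 14 (attained at k = 1)
  C[1][1] = min over k of (A[1][0] + B[0][1] = 7 + 5 = 12, A[1][1] + B[1][1] = 6 + -1 = 5) = 5 (attained at k = 1)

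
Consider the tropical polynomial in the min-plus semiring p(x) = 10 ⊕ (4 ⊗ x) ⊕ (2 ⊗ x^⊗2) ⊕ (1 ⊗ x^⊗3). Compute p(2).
p(2) = 6

A tropical monomial a ⊗ x^⊗i evaluates to a + i · x. Evaluating each term at x = 2:
  Term 0 contributes 10 + 0 · 2 = 10
  Term 1 contributes 4 + 1 · 2 = 6
  Term 2 contributes 2 + 2 · 2 = 6
  Term 3 contributes 1 + 3 · 2 = 7
p(2) = ⊕ of these = min[10, 6, 6, 7] = 6.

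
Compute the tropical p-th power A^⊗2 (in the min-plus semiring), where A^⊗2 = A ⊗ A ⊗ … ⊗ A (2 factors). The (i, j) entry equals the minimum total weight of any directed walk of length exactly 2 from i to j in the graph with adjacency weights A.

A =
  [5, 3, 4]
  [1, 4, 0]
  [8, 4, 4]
A^⊗2 =
  [4, 7, 3]
  [5, 4, 4]
  [5, 8, 4]

Each entry (A^⊗2)_ij equals the minimum over all length-2 walks i = v_0 → v_1 → … → v_2 = j of Σ_t A[v_t][v_{t+1}]. For example, for (i, j) = (0, 2) we minimise over 3 possible intermediate vertex sequences; the minimum is 3, attained along the walk 0 → 1 → 2.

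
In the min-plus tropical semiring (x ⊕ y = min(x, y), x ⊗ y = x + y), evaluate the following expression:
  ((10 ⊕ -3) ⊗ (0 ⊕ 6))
((10 ⊕ -3) ⊗ (0 ⊕ 6)) = -3

Expand innermost to outermost. Recall ⊕ takes the minimum of its arguments and ⊗ takes their sum. Working out the expression ((10 ⊕ -3) ⊗ (0 ⊕ 6)) gives -3.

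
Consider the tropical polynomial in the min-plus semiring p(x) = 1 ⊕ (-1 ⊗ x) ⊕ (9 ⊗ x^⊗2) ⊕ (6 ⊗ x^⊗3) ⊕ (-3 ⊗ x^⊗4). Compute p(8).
p(8) = 1

A tropical monomial a ⊗ x^⊗i evaluates to a + i · x. Evaluating each term at x = 8:
  Term 0 contributes 1 + 0 · 8 = 1
  Term 1 contributes -1 + 1 · 8 = 7
  Term 2 contributes 9 + 2 · 8 = 25
  Term 3 contributes 6 + 3 · 8 = 30
  Term 4 contributes -3 + 4 · 8 = 29
p(8) = ⊕ of these = min[1, 7, 25, 30, 29] = 1.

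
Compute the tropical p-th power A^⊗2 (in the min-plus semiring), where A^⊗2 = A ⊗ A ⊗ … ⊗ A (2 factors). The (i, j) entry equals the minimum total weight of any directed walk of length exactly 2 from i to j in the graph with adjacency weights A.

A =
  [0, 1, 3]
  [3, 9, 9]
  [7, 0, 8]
A^⊗2 =
  [0, 1, 3]
  [3, 4, 6]
  [3, 8, 9]

Each entry (A^⊗2)_ij equals the minimum over all length-2 walks i = v_0 → v_1 → … → v_2 = j of Σ_t A[v_t][v_{t+1}]. For example, for (i, j) = (0, 2) we minimise over 3 possible intermediate vertex sequences; the minimum is 3, attained along the walk 0 → 0 → 2.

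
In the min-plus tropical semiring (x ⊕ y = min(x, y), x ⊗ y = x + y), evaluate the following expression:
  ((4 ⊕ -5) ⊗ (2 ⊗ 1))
((4 ⊕ -5) ⊗ (2 ⊗ 1)) = -2

Expand innermost to outermost. Recall ⊕ takes the minimum of its arguments and ⊗ takes their sum. Working out the expression ((4 ⊕ -5) ⊗ (2 ⊗ 1)) gives -2.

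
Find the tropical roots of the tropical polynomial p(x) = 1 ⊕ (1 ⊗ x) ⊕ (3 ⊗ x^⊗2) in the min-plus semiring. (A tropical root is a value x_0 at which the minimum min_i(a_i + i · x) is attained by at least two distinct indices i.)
Roots: {-2, 0}

Each tropical root is a break point of the lower envelope of the lines y = a_i + i · x (there are 3 lines, with slopes 0, 1, ..., 2). Only the lines that attain the minimum somewhere contribute to roots; other lines are dominated. Here the surviving (envelope) indices are i = 2, i = 1, i = 0.
Intersections between consecutive envelope lines give the roots: for adjacent envelope indices i < j the intersection is x = (a_i − a_j) / (j − i). Reading off the sorted break points: {-2, 0}.
Verification: at each break x_0, at least two indices attain the minimum of min_i(a_i + i · x_0).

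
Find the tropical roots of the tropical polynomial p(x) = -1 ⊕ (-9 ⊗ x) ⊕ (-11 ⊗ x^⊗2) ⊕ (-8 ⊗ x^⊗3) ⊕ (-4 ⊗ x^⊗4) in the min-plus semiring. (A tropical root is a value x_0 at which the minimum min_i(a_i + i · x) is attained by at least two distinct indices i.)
Roots: {-4, -3, 2, 8}

Each tropical root is a break point of the lower envelope of the lines y = a_i + i · x (there are 5 lines, with slopes 0, 1, ..., 4). Only the lines that attain the minimum somewhere contribute to roots; other lines are dominated. Here the surviving (envelope) indices are i = 4, i = 3, i = 2, i = 1, i = 0.
Intersections between consecutive envelope lines give the roots: for adjacent envelope indices i < j the intersection is x = (a_i − a_j) / (j − i). Reading off the sorted break points: {-4, -3, 2, 8}.
Verification: at each break x_0, at least two indices attain the minimum of min_i(a_i + i · x_0).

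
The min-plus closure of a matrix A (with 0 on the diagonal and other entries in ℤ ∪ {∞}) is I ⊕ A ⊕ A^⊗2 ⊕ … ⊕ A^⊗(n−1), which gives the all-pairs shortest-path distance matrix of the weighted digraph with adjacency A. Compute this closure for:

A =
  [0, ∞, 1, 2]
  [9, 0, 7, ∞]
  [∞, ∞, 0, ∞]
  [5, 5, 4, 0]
Closure =
  [0, 7, 1, 2]
  [9, 0, 7, 11]
  [∞, ∞, 0, ∞]
  [5, 5, 4, 0]

This is the Floyd-Warshall all-pairs shortest-path computation. For each intermediate vertex k = 0, 1, …, 3, update dist[i][j] ← min(dist[i][j], dist[i][k] + dist[k][j]). The final matrix gives, for each (i, j), the minimum total weight of any directed path from i to j (possibly empty when i = j).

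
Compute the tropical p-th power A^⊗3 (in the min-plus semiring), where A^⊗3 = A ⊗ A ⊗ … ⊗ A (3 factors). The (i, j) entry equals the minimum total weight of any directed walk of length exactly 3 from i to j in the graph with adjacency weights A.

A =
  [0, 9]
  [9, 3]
A^⊗3 =
  [0, 9]
  [9, 9]

Each entry (A^⊗3)_ij equals the minimum over all length-3 walks i = v_0 → v_1 → … → v_3 = j of Σ_t A[v_t][v_{t+1}]. For example, for (i, j) = (0, 1) we minimise over 4 possible intermediate vertex sequences; the minimum is 9, attained along the walk 0 → 0 → 0 → 1.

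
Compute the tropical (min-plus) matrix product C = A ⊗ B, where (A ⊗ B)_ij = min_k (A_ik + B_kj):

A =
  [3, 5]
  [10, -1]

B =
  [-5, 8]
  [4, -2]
A ⊗ B =
  [-2, 3]
  [3, -3]

Apply the min-plus product entry-by-entry:
  C[0][0] = min over k of (A[0][0] + B[0][0] = 3 + -5 = -2, A[0][1] + B[1][0] = 5 + 4 = 9) = -2 (attained at k = 0)
  C[0][1] = min over k of (A[0][0] + B[0][1] = 3 + 8 = 11, A[0][1] + B[1][1] = 5 + -2 = 3) = 3 (attained at k = 1)
  C[1][0] = min over k of (A[1][0] + B[0][0] = 10 + -5 = 5, A[1][1] + B[1][0] = -1 + 4 = 3) = 3 (attained at k = 1)
  C[1][1] = min over k of (A[1][0] + B[0][1] = 10 + 8 = 18, A[1][1] + B[1][1] = -1 + -2 = -3) = -3 (attained at k = 1)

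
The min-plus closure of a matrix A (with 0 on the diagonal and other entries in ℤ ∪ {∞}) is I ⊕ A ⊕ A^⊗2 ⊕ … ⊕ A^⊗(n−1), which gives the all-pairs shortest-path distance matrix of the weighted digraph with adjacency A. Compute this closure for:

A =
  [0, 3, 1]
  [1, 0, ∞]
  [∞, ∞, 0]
Closure =
  [0, 3, 1]
  [1, 0, 2]
  [∞, ∞, 0]

This is the Floyd-Warshall all-pairs shortest-path computation. For each intermediate vertex k = 0, 1, …, 2, update dist[i][j] ← min(dist[i][j], dist[i][k] + dist[k][j]). The final matrix gives, for each (i, j), the minimum total weight of any directed path from i to j (possibly empty when i = j).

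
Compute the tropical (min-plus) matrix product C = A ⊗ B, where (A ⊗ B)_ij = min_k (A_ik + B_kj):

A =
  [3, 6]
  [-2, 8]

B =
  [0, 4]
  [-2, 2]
A ⊗ B =
  [3, 7]
  [-2, 2]

Apply the min-plus product entry-by-entry:
  C[0][0] = min over k of (A[0][0] + B[0][0] = 3 + 0 = 3, A[0][1] + B[1][0] = 6 + -2 = 4) = 3 (attained at k = 0)
  C[0][1] = min over k of (A[0][0] + B[0][1] = 3 + 4 = 7, A[0][1] + B[1][1] = 6 + 2 = 8) = 7 (attained at k = 0)
  C[1][0] = min over k of (A[1][0] + B[0][0] = -2 + 0 = -2, A[1][1] + B[1][0] = 8 + -2 = 6) = -2 (attained at k = 0)
  C[1][1] = min over k of (A[1][0] + B[0][1] = -2 + 4 = 2, A[1][1] + B[1][1] = 8 + 2 = 10) = 2 (attained at k = 0)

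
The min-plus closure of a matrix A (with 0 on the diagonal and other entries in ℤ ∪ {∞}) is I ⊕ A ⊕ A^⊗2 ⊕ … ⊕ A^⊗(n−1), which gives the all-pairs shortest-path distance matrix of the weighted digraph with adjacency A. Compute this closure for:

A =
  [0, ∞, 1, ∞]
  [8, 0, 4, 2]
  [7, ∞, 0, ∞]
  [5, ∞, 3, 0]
Closure =
  [0, ∞, 1, ∞]
  [7, 0, 4, 2]
  [7, ∞, 0, ∞]
  [5, ∞, 3, 0]

This is the Floyd-Warshall all-pairs shortest-path computation. For each intermediate vertex k = 0, 1, …, 3, update dist[i][j] ← min(dist[i][j], dist[i][k] + dist[k][j]). The final matrix gives, for each (i, j), the minimum total weight of any directed path from i to j (possibly empty when i = j).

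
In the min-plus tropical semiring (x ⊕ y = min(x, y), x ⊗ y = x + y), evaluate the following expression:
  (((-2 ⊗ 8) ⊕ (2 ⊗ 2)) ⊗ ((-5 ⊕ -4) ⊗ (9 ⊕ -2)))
(((-2 ⊗ 8) ⊕ (2 ⊗ 2)) ⊗ ((-5 ⊕ -4) ⊗ (9 ⊕ -2))) = -3

Expand innermost to outermost. Recall ⊕ takes the minimum of its arguments and ⊗ takes their sum. Working out the expression (((-2 ⊗ 8) ⊕ (2 ⊗ 2)) ⊗ ((-5 ⊕ -4) ⊗ (9 ⊕ -2))) gives -3.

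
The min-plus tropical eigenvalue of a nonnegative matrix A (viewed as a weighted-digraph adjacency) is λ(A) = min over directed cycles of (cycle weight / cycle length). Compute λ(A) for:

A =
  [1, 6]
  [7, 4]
λ(A) = 1

Enumerate directed cycles and compute their means (weight / length). Sample:
  cycle 0 → 0: weight = 1, length = 1, mean = 1/1 ≈ 1.000
  cycle 1 → 1: weight = 4, length = 1, mean = 4/1 ≈ 4.000
  cycle 0 → 1 → 0: weight = 13, length = 2, mean = 13/2 ≈ 6.500
  cycle 1 → 0 → 1: weight = 13, length = 2, mean = 13/2 ≈ 6.500
Minimum mean = 1.000, attained e.g. along the cycle 0 → 0 with weight 1 and length 1. So λ(A) = 1/1 = 1.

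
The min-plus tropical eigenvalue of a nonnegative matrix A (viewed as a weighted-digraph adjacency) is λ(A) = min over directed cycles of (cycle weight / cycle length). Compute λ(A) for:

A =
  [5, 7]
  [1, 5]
λ(A) = 4

Enumerate directed cycles and compute their means (weight / length). Sample:
  cycle 0 → 0: weight = 5, length = 1, mean = 5/1 ≈ 5.000
  cycle 1 → 1: weight = 5, length = 1, mean = 5/1 ≈ 5.000
  cycle 0 → 1 → 0: weight = 8, length = 2, mean = 8/2 ≈ 4.000
  cycle 1 → 0 → 1: weight = 8, length = 2, mean = 8/2 ≈ 4.000
Minimum mean = 4.000, attained e.g. along the cycle 0 → 1 → 0 with weight 8 and length 2. So λ(A) = 8/2 = 4.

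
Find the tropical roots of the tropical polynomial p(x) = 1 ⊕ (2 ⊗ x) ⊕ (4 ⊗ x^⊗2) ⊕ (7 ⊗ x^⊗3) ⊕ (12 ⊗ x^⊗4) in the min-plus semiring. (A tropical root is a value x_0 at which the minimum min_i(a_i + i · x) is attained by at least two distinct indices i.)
Roots: {-5, -3, -2, -1}

Each tropical root is a break point of the lower envelope of the lines y = a_i + i · x (there are 5 lines, with slopes 0, 1, ..., 4). Only the lines that attain the minimum somewhere contribute to roots; other lines are dominated. Here the surviving (envelope) indices are i = 4, i = 3, i = 2, i = 1, i = 0.
Intersections between consecutive envelope lines give the roots: for adjacent envelope indices i < j the intersection is x = (a_i − a_j) / (j − i). Reading off the sorted break points: {-5, -3, -2, -1}.
Verification: at each break x_0, at least two indices attain the minimum of min_i(a_i + i · x_0).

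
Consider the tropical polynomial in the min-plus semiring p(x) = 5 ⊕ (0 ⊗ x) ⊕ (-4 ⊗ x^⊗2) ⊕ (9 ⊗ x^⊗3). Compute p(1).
p(1) = -2

A tropical monomial a ⊗ x^⊗i evaluates to a + i · x. Evaluating each term at x = 1:
  Term 0 contributes 5 + 0 · 1 = 5
  Term 1 contributes 0 + 1 · 1 = 1
  Term 2 contributes -4 + 2 · 1 = -2
  Term 3 contributes 9 + 3 · 1 = 12
p(1) = ⊕ of these = min[5, 1, -2, 12] = -2.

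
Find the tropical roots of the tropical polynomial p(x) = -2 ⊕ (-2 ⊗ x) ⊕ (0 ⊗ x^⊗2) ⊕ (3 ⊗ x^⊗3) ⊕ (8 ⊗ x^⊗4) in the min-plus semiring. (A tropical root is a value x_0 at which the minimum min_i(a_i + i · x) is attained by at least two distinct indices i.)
Roots: {-5, -3, -2, 0}

Each tropical root is a break point of the lower envelope of the lines y = a_i + i · x (there are 5 lines, with slopes 0, 1, ..., 4). Only the lines that attain the minimum somewhere contribute to roots; other lines are dominated. Here the surviving (envelope) indices are i = 4, i = 3, i = 2, i = 1, i = 0.
Intersections between consecutive envelope lines give the roots: for adjacent envelope indices i < j the intersection is x = (a_i − a_j) / (j − i). Reading off the sorted break points: {-5, -3, -2, 0}.
Verification: at each break x_0, at least two indices attain the minimum of min_i(a_i + i · x_0).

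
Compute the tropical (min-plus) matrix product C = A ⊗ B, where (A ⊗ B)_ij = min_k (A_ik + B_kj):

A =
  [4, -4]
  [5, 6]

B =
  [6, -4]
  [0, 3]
A ⊗ B =
  [-4, -1]
  [6, 1]

Apply the min-plus product entry-by-entry:
  C[0][0] = min over k of (A[0][0] + B[0][0] = 4 + 6 = 10, A[0][1] + B[1][0] = -4 + 0 = -4) = -4 (attained at k = 1)
  C[0][1] = min over k of (A[0][0] + B[0][1] = 4 + -4 = 0, A[0][1] + B[1][1] = -4 + 3 = -1) = -1 (attained at k = 1)
  C[1][0] = min over k of (A[1][0] + B[0][0] = 5 + 6 = 11, A[1][1] + B[1][0] = 6 + 0 = 6) = 6 (attained at k = 1)
  C[1][1] = min over k of (A[1][0] + B[0][1] = 5 + -4 = 1, A[1][1] + B[1][1] = 6 + 3 = 9) = 1 (attained at k = 0)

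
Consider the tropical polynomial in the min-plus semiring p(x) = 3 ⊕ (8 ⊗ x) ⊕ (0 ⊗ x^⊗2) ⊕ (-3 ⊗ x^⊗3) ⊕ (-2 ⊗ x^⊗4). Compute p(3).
p(3) = 3

A tropical monomial a ⊗ x^⊗i evaluates to a + i · x. Evaluating each term at x = 3:
  Term 0 contributes 3 + 0 · 3 = 3
  Term 1 contributes 8 + 1 · 3 = 11
  Term 2 contributes 0 + 2 · 3 = 6
  Term 3 contributes -3 + 3 · 3 = 6
  Term 4 contributes -2 + 4 · 3 = 10
p(3) = ⊕ of these = min[3, 11, 6, 6, 10] = 3.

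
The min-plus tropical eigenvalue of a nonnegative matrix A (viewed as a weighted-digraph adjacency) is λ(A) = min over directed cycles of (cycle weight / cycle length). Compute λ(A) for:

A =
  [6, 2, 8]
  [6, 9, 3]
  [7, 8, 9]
λ(A) = 4

Enumerate directed cycles and compute their means (weight / length). Sample:
  cycle 0 → 0: weight = 6, length = 1, mean = 6/1 ≈ 6.000
  cycle 1 → 1: weight = 9, length = 1, mean = 9/1 ≈ 9.000
  cycle 2 → 2: weight = 9, length = 1, mean = 9/1 ≈ 9.000
  cycle 0 → 1 → 0: weight = 8, length = 2, mean = 8/2 ≈ 4.000
  cycle 0 → 2 → 0: weight = 15, length = 2, mean = 15/2 ≈ 7.500
  cycle 1 → 0 → 1: weight = 8, length = 2, mean = 8/2 ≈ 4.000
Minimum mean = 4.000, attained e.g. along the cycle 0 → 1 → 0 with weight 8 and length 2. So λ(A) = 8/2 = 4.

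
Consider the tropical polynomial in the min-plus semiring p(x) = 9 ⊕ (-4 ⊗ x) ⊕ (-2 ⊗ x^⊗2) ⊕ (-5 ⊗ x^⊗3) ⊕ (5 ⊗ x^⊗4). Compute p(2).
p(2) = -2

A tropical monomial a ⊗ x^⊗i evaluates to a + i · x. Evaluating each term at x = 2:
  Term 0 contributes 9 + 0 · 2 = 9
  Term 1 contributes -4 + 1 · 2 = -2
  Term 2 contributes -2 + 2 · 2 = 2
  Term 3 contributes -5 + 3 · 2 = 1
  Term 4 contributes 5 + 4 · 2 = 13
p(2) = ⊕ of these = min[9, -2, 2, 1, 13] = -2.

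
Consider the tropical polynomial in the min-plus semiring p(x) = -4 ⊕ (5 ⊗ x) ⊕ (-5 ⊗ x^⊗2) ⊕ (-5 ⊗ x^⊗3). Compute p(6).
p(6) = -4

A tropical monomial a ⊗ x^⊗i evaluates to a + i · x. Evaluating each term at x = 6:
  Term 0 contributes -4 + 0 · 6 = -4
  Term 1 contributes 5 + 1 · 6 = 11
  Term 2 contributes -5 + 2 · 6 = 7
  Term 3 contributes -5 + 3 · 6 = 13
p(6) = ⊕ of these = min[-4, 11, 7, 13] = -4.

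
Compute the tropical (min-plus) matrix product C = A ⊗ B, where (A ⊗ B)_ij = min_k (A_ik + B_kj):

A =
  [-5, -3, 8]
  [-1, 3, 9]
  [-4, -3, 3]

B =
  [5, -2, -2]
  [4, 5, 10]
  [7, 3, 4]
A ⊗ B =
  [0, -7, -7]
  [4, -3, -3]
  [1, -6, -6]

Apply the min-plus product entry-by-entry:
  C[0][0] = min over k of (A[0][0] + B[0][0] = -5 + 5 = 0, A[0][1] + B[1][0] = -3 + 4 = 1, A[0][2] + B[2][0] = 8 + 7 = 15) = 0 (attained at k = 0)
  C[0][1] = min over k of (A[0][0] + B[0][1] = -5 + -2 = -7, A[0][1] + B[1][1] = -3 + 5 = 2, A[0][2] + B[2][1] = 8 + 3 = 11) = -7 (attained at k = 0)
  C[0][2] = min over k of (A[0][0] + B[0][2] = -5 + -2 = -7, A[0][1] + B[1][2] = -3 + 10 = 7, A[0][2] + B[2][2] = 8 + 4 = 12) = -7 (attained at k = 0)
  C[1][0] = min over k of (A[1][0] + B[0][0] = -1 + 5 = 4, A[1][1] + B[1][0] = 3 + 4 = 7, A[1][2] + B[2][0] = 9 + 7 = 16) = 4 (attained at k = 0)
  C[1][1] = min over k of (A[1][0] + B[0][1] = -1 + -2 = -3, A[1][1] + B[1][1] = 3 + 5 = 8, A[1][2] + B[2][1] = 9 + 3 = 12) = -3 (attained at k = 0)
  C[1][2] = min over k of (A[1][0] + B[0][2] = -1 + -2 = -3, A[1][1] + B[1][2] = 3 + 10 = 13, A[1][2] + B[2][2] = 9 + 4 = 13) = -3 (attained at k = 0)
  C[2][0] = min over k of (A[2][0] + B[0][0] = -4 + 5 = 1, A[2][1] + B[1][0] = -3 + 4 = 1, A[2][2] + B[2][0] = 3 + 7 = 10) = 1 (attained at k = 0)
  C[2][1] = min over k of (A[2][0] + B[0][1] = -4 + -2 = -6, A[2][1] + B[1][1] = -3 + 5 = 2, A[2][2] + B[2][1] = 3 + 3 = 6) = -6 (attained at k = 0)
  C[2][2] = min over k of (A[2][0] + B[0][2] = -4 + -2 = -6, A[2][1] + B[1][2] = -3 + 10 = 7, A[2][2] + B[2][2] = 3 + 4 = 7) = -6 (attained at k = 0)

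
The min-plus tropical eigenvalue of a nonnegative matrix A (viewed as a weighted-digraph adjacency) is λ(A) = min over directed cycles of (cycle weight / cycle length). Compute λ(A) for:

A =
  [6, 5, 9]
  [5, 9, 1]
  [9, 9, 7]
λ(A) = 5

Enumerate directed cycles and compute their means (weight / length). Sample:
  cycle 0 → 0: weight = 6, length = 1, mean = 6/1 ≈ 6.000
  cycle 1 → 1: weight = 9, length = 1, mean = 9/1 ≈ 9.000
  cycle 2 → 2: weight = 7, length = 1, mean = 7/1 ≈ 7.000
  cycle 0 → 1 → 0: weight = 10, length = 2, mean = 10/2 ≈ 5.000
  cycle 0 → 2 → 0: weight = 18, length = 2, mean = 18/2 ≈ 9.000
  cycle 1 → 0 → 1: weight = 10, length = 2, mean = 10/2 ≈ 5.000
Minimum mean = 5.000, attained e.g. along the cycle 0 → 1 → 0 with weight 10 and length 2. So λ(A) = 10/2 = 5.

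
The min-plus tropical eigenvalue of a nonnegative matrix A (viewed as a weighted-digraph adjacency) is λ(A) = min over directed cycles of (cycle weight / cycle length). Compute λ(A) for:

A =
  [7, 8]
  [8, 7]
λ(A) = 7

Enumerate directed cycles and compute their means (weight / length). Sample:
  cycle 0 → 0: weight = 7, length = 1, mean = 7/1 ≈ 7.000
  cycle 1 → 1: weight = 7, length = 1, mean = 7/1 ≈ 7.000
  cycle 0 → 1 → 0: weight = 16, length = 2, mean = 16/2 ≈ 8.000
  cycle 1 → 0 → 1: weight = 16, length = 2, mean = 16/2 ≈ 8.000
Minimum mean = 7.000, attained e.g. along the cycle 0 → 0 with weight 7 and length 1. So λ(A) = 7/1 = 7.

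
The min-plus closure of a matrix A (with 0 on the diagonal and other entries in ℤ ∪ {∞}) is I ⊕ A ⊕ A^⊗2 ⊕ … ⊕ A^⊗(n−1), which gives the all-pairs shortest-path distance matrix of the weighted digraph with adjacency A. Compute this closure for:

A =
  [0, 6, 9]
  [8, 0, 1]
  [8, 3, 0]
Closure =
  [0, 6, 7]
  [8, 0, 1]
  [8, 3, 0]

This is the Floyd-Warshall all-pairs shortest-path computation. For each intermediate vertex k = 0, 1, …, 2, update dist[i][j] ← min(dist[i][j], dist[i][k] + dist[k][j]). The final matrix gives, for each (i, j), the minimum total weight of any directed path from i to j (possibly empty when i = j).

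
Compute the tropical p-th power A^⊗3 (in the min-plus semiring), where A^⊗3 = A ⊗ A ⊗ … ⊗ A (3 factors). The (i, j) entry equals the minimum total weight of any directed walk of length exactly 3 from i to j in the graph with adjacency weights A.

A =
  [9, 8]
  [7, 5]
A^⊗3 =
  [20, 18]
  [17, 15]

Each entry (A^⊗3)_ij equals the minimum over all length-3 walks i = v_0 → v_1 → … → v_3 = j of Σ_t A[v_t][v_{t+1}]. For example, for (i, j) = (0, 1) we minimise over 4 possible intermediate vertex sequences; the minimum is 18, attained along the walk 0 → 1 → 1 → 1.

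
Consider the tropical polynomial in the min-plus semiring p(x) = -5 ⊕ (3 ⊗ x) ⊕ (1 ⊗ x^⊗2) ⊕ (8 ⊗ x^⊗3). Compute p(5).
p(5) = -5

A tropical monomial a ⊗ x^⊗i evaluates to a + i · x. Evaluating each term at x = 5:
  Term 0 contributes -5 + 0 · 5 = -5
  Term 1 contributes 3 + 1 · 5 = 8
  Term 2 contributes 1 + 2 · 5 = 11
  Term 3 contributes 8 + 3 · 5 = 23
p(5) = ⊕ of these = min[-5, 8, 11, 23] = -5.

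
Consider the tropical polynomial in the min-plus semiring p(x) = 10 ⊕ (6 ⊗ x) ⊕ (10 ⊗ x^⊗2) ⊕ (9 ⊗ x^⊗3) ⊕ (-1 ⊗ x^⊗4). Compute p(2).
p(2) = 7

A tropical monomial a ⊗ x^⊗i evaluates to a + i · x. Evaluating each term at x = 2:
  Term 0 contributes 10 + 0 · 2 = 10
  Term 1 contributes 6 + 1 · 2 = 8
  Term 2 contributes 10 + 2 · 2 = 14
  Term 3 contributes 9 + 3 · 2 = 15
  Term 4 contributes -1 + 4 · 2 = 7
p(2) = ⊕ of these = min[10, 8, 14, 15, 7] = 7.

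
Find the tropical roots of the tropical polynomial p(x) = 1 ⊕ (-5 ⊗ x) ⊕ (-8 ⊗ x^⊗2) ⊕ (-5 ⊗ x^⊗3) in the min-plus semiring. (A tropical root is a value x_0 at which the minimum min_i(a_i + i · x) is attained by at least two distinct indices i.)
Roots: {-3, 3, 6}

Each tropical root is a break point of the lower envelope of the lines y = a_i + i · x (there are 4 lines, with slopes 0, 1, ..., 3). Only the lines that attain the minimum somewhere contribute to roots; other lines are dominated. Here the surviving (envelope) indices are i = 3, i = 2, i = 1, i = 0.
Intersections between consecutive envelope lines give the roots: for adjacent envelope indices i < j the intersection is x = (a_i − a_j) / (j − i). Reading off the sorted break points: {-3, 3, 6}.
Verification: at each break x_0, at least two indices attain the minimum of min_i(a_i + i · x_0).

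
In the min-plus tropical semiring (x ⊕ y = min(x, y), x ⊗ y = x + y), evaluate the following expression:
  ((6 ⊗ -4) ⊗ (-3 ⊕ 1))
((6 ⊗ -4) ⊗ (-3 ⊕ 1)) = -1

Expand innermost to outermost. Recall ⊕ takes the minimum of its arguments and ⊗ takes their sum. Working out the expression ((6 ⊗ -4) ⊗ (-3 ⊕ 1)) gives -1.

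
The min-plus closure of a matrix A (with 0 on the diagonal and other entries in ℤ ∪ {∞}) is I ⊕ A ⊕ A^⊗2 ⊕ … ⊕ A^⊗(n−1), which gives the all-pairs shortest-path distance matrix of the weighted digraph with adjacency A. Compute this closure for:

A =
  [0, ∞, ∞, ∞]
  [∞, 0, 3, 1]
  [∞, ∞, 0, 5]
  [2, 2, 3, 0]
Closure =
  [0, ∞, ∞, ∞]
  [3, 0, 3, 1]
  [7, 7, 0, 5]
  [2, 2, 3, 0]

This is the Floyd-Warshall all-pairs shortest-path computation. For each intermediate vertex k = 0, 1, …, 3, update dist[i][j] ← min(dist[i][j], dist[i][k] + dist[k][j]). The final matrix gives, for each (i, j), the minimum total weight of any directed path from i to j (possibly empty when i = j).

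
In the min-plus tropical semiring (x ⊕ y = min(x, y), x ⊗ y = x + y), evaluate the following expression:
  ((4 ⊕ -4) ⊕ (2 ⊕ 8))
((4 ⊕ -4) ⊕ (2 ⊕ 8)) = -4

Expand innermost to outermost. Recall ⊕ takes the minimum of its arguments and ⊗ takes their sum. Working out the expression ((4 ⊕ -4) ⊕ (2 ⊕ 8)) gives -4.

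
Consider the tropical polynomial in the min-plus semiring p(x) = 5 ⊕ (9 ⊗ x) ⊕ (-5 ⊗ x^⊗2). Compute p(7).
p(7) = 5

A tropical monomial a ⊗ x^⊗i evaluates to a + i · x. Evaluating each term at x = 7:
  Term 0 contributes 5 + 0 · 7 = 5
  Term 1 contributes 9 + 1 · 7 = 16
  Term 2 contributes -5 + 2 · 7 = 9
p(7) = ⊕ of these = min[5, 16, 9] = 5.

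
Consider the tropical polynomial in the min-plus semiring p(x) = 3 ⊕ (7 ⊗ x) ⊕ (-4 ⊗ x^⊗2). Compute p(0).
p(0) = -4

A tropical monomial a ⊗ x^⊗i evaluates to a + i · x. Evaluating each term at x = 0:
  Term 0 contributes 3 + 0 · 0 = 3
  Term 1 contributes 7 + 1 · 0 = 7
  Term 2 contributes -4 + 2 · 0 = -4
p(0) = ⊕ of these = min[3, 7, -4] = -4.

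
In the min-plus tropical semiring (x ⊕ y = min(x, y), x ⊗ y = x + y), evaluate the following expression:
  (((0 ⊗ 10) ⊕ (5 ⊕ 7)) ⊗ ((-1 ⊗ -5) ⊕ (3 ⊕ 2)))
(((0 ⊗ 10) ⊕ (5 ⊕ 7)) ⊗ ((-1 ⊗ -5) ⊕ (3 ⊕ 2))) = -1

Expand innermost to outermost. Recall ⊕ takes the minimum of its arguments and ⊗ takes their sum. Working out the expression (((0 ⊗ 10) ⊕ (5 ⊕ 7)) ⊗ ((-1 ⊗ -5) ⊕ (3 ⊕ 2))) gives -1.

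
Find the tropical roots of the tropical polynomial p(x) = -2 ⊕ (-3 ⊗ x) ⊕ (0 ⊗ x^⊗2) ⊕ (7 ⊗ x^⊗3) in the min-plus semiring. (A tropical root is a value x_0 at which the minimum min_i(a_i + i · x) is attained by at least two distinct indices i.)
Roots: {-7, -3, 1}

Each tropical root is a break point of the lower envelope of the lines y = a_i + i · x (there are 4 lines, with slopes 0, 1, ..., 3). Only the lines that attain the minimum somewhere contribute to roots; other lines are dominated. Here the surviving (envelope) indices are i = 3, i = 2, i = 1, i = 0.
Intersections between consecutive envelope lines give the roots: for adjacent envelope indices i < j the intersection is x = (a_i − a_j) / (j − i). Reading off the sorted break points: {-7, -3, 1}.
Verification: at each break x_0, at least two indices attain the minimum of min_i(a_i + i · x_0).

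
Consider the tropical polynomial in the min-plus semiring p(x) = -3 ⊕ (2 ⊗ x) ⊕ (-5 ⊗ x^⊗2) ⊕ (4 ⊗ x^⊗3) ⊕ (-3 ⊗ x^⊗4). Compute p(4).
p(4) = -3

A tropical monomial a ⊗ x^⊗i evaluates to a + i · x. Evaluating each term at x = 4:
  Term 0 contributes -3 + 0 · 4 = -3
  Term 1 contributes 2 + 1 · 4 = 6
  Term 2 contributes -5 + 2 · 4 = 3
  Term 3 contributes 4 + 3 · 4 = 16
  Term 4 contributes -3 + 4 · 4 = 13
p(4) = ⊕ of these = min[-3, 6, 3, 16, 13] = -3.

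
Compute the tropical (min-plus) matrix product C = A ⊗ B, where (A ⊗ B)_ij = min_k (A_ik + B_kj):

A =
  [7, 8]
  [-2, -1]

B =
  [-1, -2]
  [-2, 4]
A ⊗ B =
  [6, 5]
  [-3, -4]

Apply the min-plus product entry-by-entry:
  C[0][0] = min over k of (A[0][0] + B[0][0] = 7 + -1 = 6, A[0][1] + B[1][0] = 8 + -2 = 6) = 6 (attained at k = 0)
  C[0][1] = min over k of (A[0][0] + B[0][1] = 7 + -2 = 5, A[0][1] + B[1][1] = 8 + 4 = 12) = 5 (attained at k = 0)
  C[1][0] = min over k of (A[1][0] + B[0][0] = -2 + -1 = -3, A[1][1] + B[1][0] = -1 + -2 = -3) = -3 (attained at k = 0)
  C[1][1] = min over k of (A[1][0] + B[0][1] = -2 + -2 = -4, A[1][1] + B[1][1] = -1 + 4 = 3) = -4 (attained at k = 0)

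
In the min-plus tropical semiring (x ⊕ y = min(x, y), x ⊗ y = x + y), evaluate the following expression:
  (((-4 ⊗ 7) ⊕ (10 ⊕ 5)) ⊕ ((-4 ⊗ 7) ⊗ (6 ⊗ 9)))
(((-4 ⊗ 7) ⊕ (10 ⊕ 5)) ⊕ ((-4 ⊗ 7) ⊗ (6 ⊗ 9))) = 3

Expand innermost to outermost. Recall ⊕ takes the minimum of its arguments and ⊗ takes their sum. Working out the expression (((-4 ⊗ 7) ⊕ (10 ⊕ 5)) ⊕ ((-4 ⊗ 7) ⊗ (6 ⊗ 9))) gives 3.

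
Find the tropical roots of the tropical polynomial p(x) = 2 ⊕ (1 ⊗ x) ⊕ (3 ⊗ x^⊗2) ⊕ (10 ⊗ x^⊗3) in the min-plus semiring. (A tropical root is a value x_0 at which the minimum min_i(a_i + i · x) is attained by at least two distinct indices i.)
Roots: {-7, -2, 1}

Each tropical root is a break point of the lower envelope of the lines y = a_i + i · x (there are 4 lines, with slopes 0, 1, ..., 3). Only the lines that attain the minimum somewhere contribute to roots; other lines are dominated. Here the surviving (envelope) indices are i = 3, i = 2, i = 1, i = 0.
Intersections between consecutive envelope lines give the roots: for adjacent envelope indices i < j the intersection is x = (a_i − a_j) / (j − i). Reading off the sorted break points: {-7, -2, 1}.
Verification: at each break x_0, at least two indices attain the minimum of min_i(a_i + i · x_0).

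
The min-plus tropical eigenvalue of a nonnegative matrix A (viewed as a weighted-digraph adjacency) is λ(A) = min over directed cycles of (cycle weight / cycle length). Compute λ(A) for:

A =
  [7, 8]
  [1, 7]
λ(A) = 9/2

Enumerate directed cycles and compute their means (weight / length). Sample:
  cycle 0 → 0: weight = 7, length = 1, mean = 7/1 ≈ 7.000
  cycle 1 → 1: weight = 7, length = 1, mean = 7/1 ≈ 7.000
  cycle 0 → 1 → 0: weight = 9, length = 2, mean = 9/2 ≈ 4.500
  cycle 1 → 0 → 1: weight = 9, length = 2, mean = 9/2 ≈ 4.500
Minimum mean = 4.500, attained e.g. along the cycle 0 → 1 → 0 with weight 9 and length 2. So λ(A) = 9/2 = 9/2.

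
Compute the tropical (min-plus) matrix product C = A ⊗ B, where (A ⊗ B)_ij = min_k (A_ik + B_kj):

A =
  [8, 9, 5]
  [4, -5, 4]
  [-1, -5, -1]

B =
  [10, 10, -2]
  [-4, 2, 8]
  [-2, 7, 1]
A ⊗ B =
  [3, 11, 6]
  [-9, -3, 2]
  [-9, -3, -3]

Apply the min-plus product entry-by-entry:
  C[0][0] = min over k of (A[0][0] + B[0][0] = 8 + 10 = 18, A[0][1] + B[1][0] = 9 + -4 = 5, A[0][2] + B[2][0] = 5 + -2 = 3) = 3 (attained at k = 2)
  C[0][1] = min over k of (A[0][0] + B[0][1] = 8 + 10 = 18, A[0][1] + B[1][1] = 9 + 2 = 11, A[0][2] + B[2][1] = 5 + 7 = 12) = 11 (attained at k = 1)
  C[0][2] = min over k of (A[0][0] + B[0][2] = 8 + -2 = 6, A[0][1] + B[1][2] = 9 + 8 = 17, A[0][2] + B[2][2] = 5 + 1 = 6) = 6 (attained at k = 0)
  C[1][0] = min over k of (A[1][0] + B[0][0] = 4 + 10 = 14, A[1][1] + B[1][0] = -5 + -4 = -9, A[1][2] + B[2][0] = 4 + -2 = 2) = -9 (attained at k = 1)
  C[1][1] = min over k of (A[1][0] + B[0][1] = 4 + 10 = 14, A[1][1] + B[1][1] = -5 + 2 = -3, A[1][2] + B[2][1] = 4 + 7 = 11) = -3 (attained at k = 1)
  C[1][2] = min over k of (A[1][0] + B[0][2] = 4 + -2 = 2, A[1][1] + B[1][2] = -5 + 8 = 3, A[1][2] + B[2][2] = 4 + 1 = 5) = 2 (attained at k = 0)
  C[2][0] = min over k of (A[2][0] + B[0][0] = -1 + 10 = 9, A[2][1] + B[1][0] = -5 + -4 = -9, A[2][2] + B[2][0] = -1 + -2 = -3) = -9 (attained at k = 1)
  C[2][1] = min over k of (A[2][0] + B[0][1] = -1 + 10 = 9, A[2][1] + B[1][1] = -5 + 2 = -3, A[2][2] + B[2][1] = -1 + 7 = 6) = -3 (attained at k = 1)
  C[2][2] = min over k of (A[2][0] + B[0][2] = -1 + -2 = -3, A[2][1] + B[1][2] = -5 + 8 = 3, A[2][2] + B[2][2] = -1 + 1 = 0) = -3 (attained at k = 0)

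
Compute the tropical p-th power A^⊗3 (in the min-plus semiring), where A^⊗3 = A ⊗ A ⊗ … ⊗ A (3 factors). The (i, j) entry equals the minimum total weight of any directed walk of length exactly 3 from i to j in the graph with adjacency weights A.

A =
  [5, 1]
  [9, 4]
A^⊗3 =
  [14, 9]
  [17, 12]

Each entry (A^⊗3)_ij equals the minimum over all length-3 walks i = v_0 → v_1 → … → v_3 = j of Σ_t A[v_t][v_{t+1}]. For example, for (i, j) = (0, 1) we minimise over 4 possible intermediate vertex sequences; the minimum is 9, attained along the walk 0 → 1 → 1 → 1.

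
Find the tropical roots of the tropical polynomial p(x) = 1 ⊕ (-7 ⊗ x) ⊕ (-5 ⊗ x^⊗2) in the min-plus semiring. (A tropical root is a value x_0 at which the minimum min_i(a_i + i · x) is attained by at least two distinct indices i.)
Roots: {-2, 8}

Each tropical root is a break point of the lower envelope of the lines y = a_i + i · x (there are 3 lines, with slopes 0, 1, ..., 2). Only the lines that attain the minimum somewhere contribute to roots; other lines are dominated. Here the surviving (envelope) indices are i = 2, i = 1, i = 0.
Intersections between consecutive envelope lines give the roots: for adjacent envelope indices i < j the intersection is x = (a_i − a_j) / (j − i). Reading off the sorted break points: {-2, 8}.
Verification: at each break x_0, at least two indices attain the minimum of min_i(a_i + i · x_0).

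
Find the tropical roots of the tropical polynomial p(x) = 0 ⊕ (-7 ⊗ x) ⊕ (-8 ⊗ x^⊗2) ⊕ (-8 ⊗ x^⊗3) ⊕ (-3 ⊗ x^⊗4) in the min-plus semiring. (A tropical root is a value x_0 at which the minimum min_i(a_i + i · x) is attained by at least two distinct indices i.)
Roots: {-5, 0, 1, 7}

Each tropical root is a break point of the lower envelope of the lines y = a_i + i · x (there are 5 lines, with slopes 0, 1, ..., 4). Only the lines that attain the minimum somewhere contribute to roots; other lines are dominated. Here the surviving (envelope) indices are i = 4, i = 3, i = 2, i = 1, i = 0.
Intersections between consecutive envelope lines give the roots: for adjacent envelope indices i < j the intersection is x = (a_i − a_j) / (j − i). Reading off the sorted break points: {-5, 0, 1, 7}.
Verification: at each break x_0, at least two indices attain the minimum of min_i(a_i + i · x_0).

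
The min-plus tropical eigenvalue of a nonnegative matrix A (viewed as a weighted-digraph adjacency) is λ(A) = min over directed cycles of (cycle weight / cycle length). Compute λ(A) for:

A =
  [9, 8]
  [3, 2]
λ(A) = 2

Enumerate directed cycles and compute their means (weight / length). Sample:
  cycle 0 → 0: weight = 9, length = 1, mean = 9/1 ≈ 9.000
  cycle 1 → 1: weight = 2, length = 1, mean = 2/1 ≈ 2.000
  cycle 0 → 1 → 0: weight = 11, length = 2, mean = 11/2 ≈ 5.500
  cycle 1 → 0 → 1: weight = 11, length = 2, mean = 11/2 ≈ 5.500
Minimum mean = 2.000, attained e.g. along the cycle 1 → 1 with weight 2 and length 1. So λ(A) = 2/1 = 2.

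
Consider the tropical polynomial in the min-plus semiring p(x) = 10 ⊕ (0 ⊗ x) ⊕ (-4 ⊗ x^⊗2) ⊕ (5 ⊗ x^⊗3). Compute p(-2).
p(-2) = -8

A tropical monomial a ⊗ x^⊗i evaluates to a + i · x. Evaluating each term at x = -2:
  Term 0 contributes 10 + 0 · -2 = 10
  Term 1 contributes 0 + 1 · -2 = -2
  Term 2 contributes -4 + 2 · -2 = -8
  Term 3 contributes 5 + 3 · -2 = -1
p(-2) = ⊕ of these = min[10, -2, -8, -1] = -8.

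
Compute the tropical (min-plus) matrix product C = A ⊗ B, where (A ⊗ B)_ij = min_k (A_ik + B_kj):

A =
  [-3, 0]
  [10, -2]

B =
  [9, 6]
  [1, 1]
A ⊗ B =
  [1, 1]
  [-1, -1]

Apply the min-plus product entry-by-entry:
  C[0][0] = min over k of (A[0][0] + B[0][0] = -3 + 9 = 6, A[0][1] + B[1][0] = 0 + 1 = 1) = 1 (attained at k = 1)
  C[0][1] = min over k of (A[0][0] + B[0][1] = -3 + 6 = 3, A[0][1] + B[1][1] = 0 + 1 = 1) = 1 (attained at k = 1)
  C[1][0] = min over k of (A[1][0] + B[0][0] = 10 + 9 = 19, A[1][1] + B[1][0] = -2 + 1 = -1) = -1 (attained at k = 1)
  C[1][1] = min over k of (A[1][0] + B[0][1] = 10 + 6 = 16, A[1][1] + B[1][1] = -2 + 1 = -1) = -1 (attained at k = 1)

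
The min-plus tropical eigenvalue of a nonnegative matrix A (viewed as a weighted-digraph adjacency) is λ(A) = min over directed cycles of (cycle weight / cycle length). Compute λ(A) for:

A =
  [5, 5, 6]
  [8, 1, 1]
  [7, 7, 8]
λ(A) = 1

Enumerate directed cycles and compute their means (weight / length). Sample:
  cycle 0 → 0: weight = 5, length = 1, mean = 5/1 ≈ 5.000
  cycle 1 → 1: weight = 1, length = 1, mean = 1/1 ≈ 1.000
  cycle 2 → 2: weight = 8, length = 1, mean = 8/1 ≈ 8.000
  cycle 0 → 1 → 0: weight = 13, length = 2, mean = 13/2 ≈ 6.500
  cycle 0 → 2 → 0: weight = 13, length = 2, mean = 13/2 ≈ 6.500
  cycle 1 → 0 → 1: weight = 13, length = 2, mean = 13/2 ≈ 6.500
Minimum mean = 1.000, attained e.g. along the cycle 1 → 1 with weight 1 and length 1. So λ(A) = 1/1 = 1.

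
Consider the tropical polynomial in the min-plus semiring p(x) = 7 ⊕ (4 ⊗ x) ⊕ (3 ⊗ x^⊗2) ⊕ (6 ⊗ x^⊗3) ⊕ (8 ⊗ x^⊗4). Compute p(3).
p(3) = 7

A tropical monomial a ⊗ x^⊗i evaluates to a + i · x. Evaluating each term at x = 3:
  Term 0 contributes 7 + 0 · 3 = 7
  Term 1 contributes 4 + 1 · 3 = 7
  Term 2 contributes 3 + 2 · 3 = 9
  Term 3 contributes 6 + 3 · 3 = 15
  Term 4 contributes 8 + 4 · 3 = 20
p(3) = ⊕ of these = min[7, 7, 9, 15, 20] = 7.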